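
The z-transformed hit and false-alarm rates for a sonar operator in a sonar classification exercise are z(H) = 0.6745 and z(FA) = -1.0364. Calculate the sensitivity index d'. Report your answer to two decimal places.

d' = 1.71

d' = z(H) − z(FA) = 0.6745 − (-1.0364) = 1.7109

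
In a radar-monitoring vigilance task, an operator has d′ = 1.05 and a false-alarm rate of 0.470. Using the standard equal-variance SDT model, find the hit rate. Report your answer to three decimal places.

z(false-alarm rate) = z(0.470) = -0.0753
z(H) = z(FA) + d' = -0.0753 + 1.05 = 0.9747
hit rate = Φ(0.9747) = 0.8351

hit rate = 0.835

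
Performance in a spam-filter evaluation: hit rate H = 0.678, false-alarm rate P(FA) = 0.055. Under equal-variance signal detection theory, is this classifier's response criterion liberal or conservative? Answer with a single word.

conservative

z(H) = 0.462, z(FA) = -1.598
c = −½·(z(H) + z(FA)) = 0.568
c > 0 → conservative criterion (biased toward responding “no”).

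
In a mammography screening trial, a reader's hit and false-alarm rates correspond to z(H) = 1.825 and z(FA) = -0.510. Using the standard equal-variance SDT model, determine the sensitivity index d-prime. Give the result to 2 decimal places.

d' = z(H) − z(FA) = 1.825 − (-0.510) = 2.335

d-prime = 2.34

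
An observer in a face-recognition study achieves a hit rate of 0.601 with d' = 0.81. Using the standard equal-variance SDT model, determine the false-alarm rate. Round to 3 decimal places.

z(hit rate) = z(0.601) = 0.2559
z(FA) = z(H) − d' = 0.2559 − 0.81 = -0.5541
false-alarm rate = Φ(-0.5541) = 0.2898

false-alarm rate = 0.290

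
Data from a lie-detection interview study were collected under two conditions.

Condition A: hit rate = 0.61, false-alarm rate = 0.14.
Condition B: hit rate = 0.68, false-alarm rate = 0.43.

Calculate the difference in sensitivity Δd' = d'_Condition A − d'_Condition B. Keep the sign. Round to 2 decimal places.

Δd' = 0.72

Condition A: z(0.61) = 0.279, z(0.14) = -1.080, d' = 1.359
Condition B: z(0.68) = 0.468, z(0.43) = -0.176, d' = 0.644
Δd' = d'_Condition A − d'_Condition B = 1.359 − 0.644 = 0.715
Condition A has the higher sensitivity.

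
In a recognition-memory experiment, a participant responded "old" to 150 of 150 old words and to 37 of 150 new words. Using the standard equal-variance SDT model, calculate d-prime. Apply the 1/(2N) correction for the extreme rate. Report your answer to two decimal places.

The hit rate is 150/150 = 1, so apply the 1/(2N) correction: H → 1 − 1/(2·150) = 0.99667.
z(H) = z(0.99667) = 2.713
z(FA) = z(0.24667) = -0.685
d' = 2.713 − (-0.685) = 3.398

d-prime = 3.40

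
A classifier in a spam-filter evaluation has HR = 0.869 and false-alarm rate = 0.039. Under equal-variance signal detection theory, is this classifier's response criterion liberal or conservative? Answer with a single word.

conservative

z(H) = 1.122, z(FA) = -1.762
c = −½·(z(H) + z(FA)) = 0.320
c > 0 → conservative criterion (biased toward responding “no”).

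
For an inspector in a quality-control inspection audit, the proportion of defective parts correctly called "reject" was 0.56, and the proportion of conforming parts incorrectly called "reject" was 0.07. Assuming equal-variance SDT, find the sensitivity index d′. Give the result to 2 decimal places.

d′ = 1.63

Φ⁻¹(0.56) = 0.151, Φ⁻¹(0.07) = -1.476
d' = z(H) − z(FA) = 0.151 − (-1.476) = 1.627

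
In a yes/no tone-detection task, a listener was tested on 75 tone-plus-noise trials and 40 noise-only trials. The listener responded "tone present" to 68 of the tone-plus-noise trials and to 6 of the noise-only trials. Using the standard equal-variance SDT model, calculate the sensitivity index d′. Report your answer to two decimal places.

H = 68/75 = 0.9067
FA = 6/40 = 0.1500
z(H) = z(0.9067) = 1.321
z(FA) = z(0.1500) = -1.036
d' = z(H) − z(FA) = 1.321 − (-1.036) = 2.357

d′ = 2.36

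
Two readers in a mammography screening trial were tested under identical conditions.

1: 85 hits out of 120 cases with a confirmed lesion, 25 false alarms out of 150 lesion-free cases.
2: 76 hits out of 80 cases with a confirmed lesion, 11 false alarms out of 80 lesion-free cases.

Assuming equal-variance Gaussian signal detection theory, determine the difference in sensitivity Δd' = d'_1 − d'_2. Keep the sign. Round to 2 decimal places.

1: z(0.7083) = 0.548, z(0.1667) = -0.967, d' = 1.515
2: z(0.9500) = 1.645, z(0.1375) = -1.092, d' = 2.737
Δd' = d'_1 − d'_2 = 1.515 − 2.737 = -1.222
2 has the higher sensitivity.

Δd' = -1.22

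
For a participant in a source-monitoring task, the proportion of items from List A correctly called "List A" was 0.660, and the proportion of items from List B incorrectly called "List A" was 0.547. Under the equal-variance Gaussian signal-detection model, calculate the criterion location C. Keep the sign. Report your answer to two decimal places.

C = -0.27

z(0.660) = 0.4125, z(0.547) = 0.1181
c = −½·[z(H) + z(FA)] = −0.5 × (0.4125 + 0.1181) = -0.2653
c < 0: the participant has a liberal response bias.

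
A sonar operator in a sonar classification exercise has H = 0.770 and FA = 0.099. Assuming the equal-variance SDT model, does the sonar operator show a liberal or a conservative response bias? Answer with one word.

conservative

z(H) = 0.739, z(FA) = -1.287
c = −½·(z(H) + z(FA)) = 0.274
c > 0 → conservative criterion (biased toward responding “no”).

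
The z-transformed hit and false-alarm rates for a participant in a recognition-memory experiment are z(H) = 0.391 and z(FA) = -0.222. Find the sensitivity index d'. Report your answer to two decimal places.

d' = 0.61

d' = z(H) − z(FA) = 0.391 − (-0.222) = 0.613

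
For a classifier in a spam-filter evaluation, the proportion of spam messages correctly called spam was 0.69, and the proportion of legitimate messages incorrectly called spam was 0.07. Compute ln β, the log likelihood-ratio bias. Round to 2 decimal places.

z(H) = 0.496
z(FA) = -1.476
ln β = −½·[z(H)² − z(FA)²] = −0.5 × (0.246 − 2.179) = 0.9665

ln β = 0.97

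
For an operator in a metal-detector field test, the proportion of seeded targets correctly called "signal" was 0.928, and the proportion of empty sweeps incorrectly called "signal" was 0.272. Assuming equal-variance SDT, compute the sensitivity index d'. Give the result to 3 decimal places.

d' = 2.068

z(H) = 1.4611
z(FA) = -0.6068
d' = z(H) − z(FA) = 1.4611 − (-0.6068) = 2.0679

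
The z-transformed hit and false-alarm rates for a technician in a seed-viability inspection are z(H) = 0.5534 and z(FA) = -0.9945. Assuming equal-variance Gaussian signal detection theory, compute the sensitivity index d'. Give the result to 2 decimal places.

d' = z(H) − z(FA) = 0.5534 − (-0.9945) = 1.5479

d' = 1.55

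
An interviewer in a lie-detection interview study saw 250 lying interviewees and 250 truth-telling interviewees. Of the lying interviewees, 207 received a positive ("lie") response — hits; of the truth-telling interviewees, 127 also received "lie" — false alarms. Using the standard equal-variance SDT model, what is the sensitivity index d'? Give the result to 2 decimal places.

H = 207/250 = 0.8280
FA = 127/250 = 0.5080
z(H) = z(0.8280) = 0.9463
z(FA) = z(0.5080) = 0.0201
d' = z(H) − z(FA) = 0.9463 − 0.0201 = 0.9262

d' = 0.93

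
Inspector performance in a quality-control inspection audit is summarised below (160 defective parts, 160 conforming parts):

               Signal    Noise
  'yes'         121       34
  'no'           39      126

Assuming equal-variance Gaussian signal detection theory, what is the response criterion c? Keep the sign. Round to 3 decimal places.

c = 0.052

H = 121/160 = 0.7562
FA = 34/160 = 0.2125
Φ⁻¹(H) = Φ⁻¹(0.7562) = 0.6941
Φ⁻¹(FA) = Φ⁻¹(0.2125) = -0.7978
c = −½·[z(H) + z(FA)] = −0.5 × (0.6941 + (-0.7978)) = 0.05185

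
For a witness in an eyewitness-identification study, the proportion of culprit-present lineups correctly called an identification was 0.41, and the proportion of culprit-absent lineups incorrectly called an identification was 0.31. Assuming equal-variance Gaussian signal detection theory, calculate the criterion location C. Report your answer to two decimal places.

z(H) = z(0.41) = -0.228
z(FA) = z(0.31) = -0.496
c = −½·[z(H) + z(FA)] = −0.5 × (-0.228 + (-0.496)) = 0.362
c > 0: the witness has a conservative response bias.

C = 0.36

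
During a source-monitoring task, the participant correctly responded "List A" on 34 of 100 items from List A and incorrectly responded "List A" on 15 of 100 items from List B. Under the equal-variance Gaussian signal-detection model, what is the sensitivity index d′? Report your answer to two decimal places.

H = 34/100 = 0.3400
FA = 15/100 = 0.1500
Φ⁻¹(0.3400) = -0.412, Φ⁻¹(0.1500) = -1.036
d' = z(H) − z(FA) = -0.412 − (-1.036) = 0.624

d′ = 0.62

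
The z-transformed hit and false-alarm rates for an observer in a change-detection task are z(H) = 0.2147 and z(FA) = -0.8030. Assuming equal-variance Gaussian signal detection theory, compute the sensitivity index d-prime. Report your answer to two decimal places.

d' = z(H) − z(FA) = 0.2147 − (-0.8030) = 1.0177

d-prime = 1.02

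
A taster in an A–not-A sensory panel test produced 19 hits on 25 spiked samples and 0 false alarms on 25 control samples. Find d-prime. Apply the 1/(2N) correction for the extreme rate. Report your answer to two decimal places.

d-prime = 2.76

The false-alarm rate is 0/25 = 0, so apply the 1/(2N) correction: FA → 1/(2·25) = 0.02000.
z(H) = z(0.76000) = 0.706
z(FA) = z(0.02000) = -2.054
d' = 0.706 − (-2.054) = 2.760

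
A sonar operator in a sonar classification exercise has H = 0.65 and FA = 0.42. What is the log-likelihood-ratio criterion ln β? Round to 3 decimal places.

ln β = -0.054

z(H) = z(0.65) = 0.3853
z(FA) = z(0.42) = -0.2019
ln β = −½·[z(H)² − z(FA)²] = −0.5 × (0.1485 − 0.0408) = -0.05385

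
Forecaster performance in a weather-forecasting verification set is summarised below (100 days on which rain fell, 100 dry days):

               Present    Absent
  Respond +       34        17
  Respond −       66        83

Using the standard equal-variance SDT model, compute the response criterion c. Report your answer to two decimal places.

c = 0.68

H = 34/100 = 0.3400
FA = 17/100 = 0.1700
z(H) = -0.4125
z(FA) = -0.9542
c = −½·[z(H) + z(FA)] = −0.5 × (-0.4125 + (-0.9542)) = 0.68335
c > 0: the forecaster has a conservative response bias.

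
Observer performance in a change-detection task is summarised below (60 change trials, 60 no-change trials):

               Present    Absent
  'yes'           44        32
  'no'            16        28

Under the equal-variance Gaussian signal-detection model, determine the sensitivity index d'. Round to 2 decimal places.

H = 44/60 = 0.7333
FA = 32/60 = 0.5333
z(H) = 0.6228
z(FA) = 0.0836
d' = z(H) − z(FA) = 0.6228 − 0.0836 = 0.5392

d' = 0.54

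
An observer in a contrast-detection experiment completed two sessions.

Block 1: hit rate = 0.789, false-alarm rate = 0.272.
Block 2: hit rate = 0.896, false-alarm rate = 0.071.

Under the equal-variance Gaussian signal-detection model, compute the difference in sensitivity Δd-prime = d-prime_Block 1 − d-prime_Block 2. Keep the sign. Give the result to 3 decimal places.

Δd-prime = -1.318

Block 1: z(0.789) = 0.8030, z(0.272) = -0.6068, d' = 1.4098
Block 2: z(0.896) = 1.2591, z(0.071) = -1.4684, d' = 2.7275
Δd' = d'_Block 1 − d'_Block 2 = 1.4098 − 2.7275 = -1.3177
Block 2 has the higher sensitivity.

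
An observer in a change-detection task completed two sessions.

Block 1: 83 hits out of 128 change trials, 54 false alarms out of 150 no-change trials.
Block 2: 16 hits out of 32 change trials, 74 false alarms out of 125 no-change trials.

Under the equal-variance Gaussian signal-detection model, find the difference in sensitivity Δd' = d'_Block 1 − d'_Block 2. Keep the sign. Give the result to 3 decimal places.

Block 1: z(0.6484) = 0.3810, z(0.3600) = -0.3585, d' = 0.7395
Block 2: z(0.5000) = 0.0000, z(0.5920) = 0.2327, d' = -0.2327
Δd' = d'_Block 1 − d'_Block 2 = 0.7395 − (-0.2327) = 0.9722
Block 1 has the higher sensitivity.

Δd' = 0.972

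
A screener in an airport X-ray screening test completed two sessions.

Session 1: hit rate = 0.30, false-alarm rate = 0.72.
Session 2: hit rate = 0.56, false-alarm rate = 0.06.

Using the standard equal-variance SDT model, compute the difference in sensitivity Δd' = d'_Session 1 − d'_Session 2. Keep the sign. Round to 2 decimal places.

Δd' = -2.81

Session 1: z(0.30) = -0.524, z(0.72) = 0.583, d' = -1.107
Session 2: z(0.56) = 0.151, z(0.06) = -1.555, d' = 1.706
Δd' = d'_Session 1 − d'_Session 2 = -1.107 − 1.706 = -2.813
Session 2 has the higher sensitivity.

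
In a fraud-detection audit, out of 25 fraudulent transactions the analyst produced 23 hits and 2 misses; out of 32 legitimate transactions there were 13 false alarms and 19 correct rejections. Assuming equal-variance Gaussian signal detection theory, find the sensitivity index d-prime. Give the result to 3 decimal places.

d-prime = 1.642

H = 23/25 = 0.9200
FA = 13/32 = 0.4062
Φ⁻¹(H) = Φ⁻¹(0.9200) = 1.4051
Φ⁻¹(FA) = Φ⁻¹(0.4062) = -0.2373
d' = z(H) − z(FA) = 1.4051 − (-0.2373) = 1.6424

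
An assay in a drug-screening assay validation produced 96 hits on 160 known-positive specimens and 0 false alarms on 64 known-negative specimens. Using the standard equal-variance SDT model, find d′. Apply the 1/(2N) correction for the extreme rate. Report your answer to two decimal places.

d′ = 2.67

The false-alarm rate is 0/64 = 0, so apply the 1/(2N) correction: FA → 1/(2·64) = 0.00781.
z(H) = z(0.60000) = 0.253
z(FA) = z(0.00781) = -2.418
d' = 0.253 − (-2.418) = 2.671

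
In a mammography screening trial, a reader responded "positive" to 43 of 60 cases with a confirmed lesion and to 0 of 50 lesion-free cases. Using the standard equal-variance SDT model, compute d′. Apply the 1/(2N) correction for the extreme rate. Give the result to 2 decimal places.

The false-alarm rate is 0/50 = 0, so apply the 1/(2N) correction: FA → 1/(2·50) = 0.01000.
z(H) = z(0.71667) = 0.573
z(FA) = z(0.01000) = -2.326
d' = 0.573 − (-2.326) = 2.899

d′ = 2.90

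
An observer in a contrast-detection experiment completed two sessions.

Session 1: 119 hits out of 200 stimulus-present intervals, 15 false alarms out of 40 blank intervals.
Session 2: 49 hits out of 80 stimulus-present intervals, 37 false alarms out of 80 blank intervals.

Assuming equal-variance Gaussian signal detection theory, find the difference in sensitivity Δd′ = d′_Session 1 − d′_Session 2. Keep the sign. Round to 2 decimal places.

Δd′ = 0.18

Session 1: z(0.5950) = 0.240, z(0.3750) = -0.319, d' = 0.559
Session 2: z(0.6125) = 0.286, z(0.4625) = -0.094, d' = 0.380
Δd' = d'_Session 1 − d'_Session 2 = 0.559 − 0.380 = 0.179
Session 1 has the higher sensitivity.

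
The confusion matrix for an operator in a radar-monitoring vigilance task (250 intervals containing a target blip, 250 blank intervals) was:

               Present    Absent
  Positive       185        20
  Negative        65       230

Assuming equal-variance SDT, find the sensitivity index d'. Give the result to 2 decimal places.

d' = 2.05

H = 185/250 = 0.7400
FA = 20/250 = 0.0800
Φ⁻¹(H) = 0.643
Φ⁻¹(FA) = -1.405
d' = z(H) − z(FA) = 0.643 − (-1.405) = 2.048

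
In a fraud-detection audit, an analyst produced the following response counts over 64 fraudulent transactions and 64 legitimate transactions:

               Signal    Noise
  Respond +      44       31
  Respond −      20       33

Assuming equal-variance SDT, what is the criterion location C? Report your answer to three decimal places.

H = 44/64 = 0.6875
FA = 31/64 = 0.4844
z(H) = 0.4888
z(FA) = -0.0391
c = −½·[z(H) + z(FA)] = −0.5 × (0.4888 + (-0.0391)) = -0.22485
c < 0: the analyst has a liberal response bias.

C = -0.225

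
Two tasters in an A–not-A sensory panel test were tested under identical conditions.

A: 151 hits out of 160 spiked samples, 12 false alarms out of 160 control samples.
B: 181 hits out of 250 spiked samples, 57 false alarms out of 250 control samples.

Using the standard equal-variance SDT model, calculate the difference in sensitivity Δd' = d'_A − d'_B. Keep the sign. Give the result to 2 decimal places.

Δd' = 1.69

A: z(0.9437) = 1.587, z(0.0750) = -1.440, d' = 3.027
B: z(0.7240) = 0.595, z(0.2280) = -0.745, d' = 1.340
Δd' = d'_A − d'_B = 3.027 − 1.340 = 1.687
A has the higher sensitivity.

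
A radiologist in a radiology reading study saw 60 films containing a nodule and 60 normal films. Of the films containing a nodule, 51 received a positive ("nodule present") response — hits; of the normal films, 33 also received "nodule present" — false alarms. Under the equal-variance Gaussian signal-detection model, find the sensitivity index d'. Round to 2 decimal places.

H = 51/60 = 0.8500
FA = 33/60 = 0.5500
z(H) = 1.0364
z(FA) = 0.1257
d' = z(H) − z(FA) = 1.0364 − 0.1257 = 0.9107

d' = 0.91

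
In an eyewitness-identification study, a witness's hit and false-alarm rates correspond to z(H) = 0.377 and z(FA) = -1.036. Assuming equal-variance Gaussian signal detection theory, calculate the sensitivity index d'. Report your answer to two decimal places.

d' = 1.41

d' = z(H) − z(FA) = 0.377 − (-1.036) = 1.413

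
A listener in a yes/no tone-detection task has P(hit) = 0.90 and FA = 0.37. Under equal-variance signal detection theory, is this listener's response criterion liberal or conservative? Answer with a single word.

z(H) = 1.282, z(FA) = -0.332
c = −½·(z(H) + z(FA)) = -0.475
c < 0 → liberal criterion (biased toward responding “yes”).

liberal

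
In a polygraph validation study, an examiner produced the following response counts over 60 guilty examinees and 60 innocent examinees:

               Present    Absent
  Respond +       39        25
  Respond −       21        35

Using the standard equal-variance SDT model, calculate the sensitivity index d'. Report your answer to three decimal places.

H = 39/60 = 0.6500
FA = 25/60 = 0.4167
z(0.6500) = 0.3853, z(0.4167) = -0.2103
d' = z(H) − z(FA) = 0.3853 − (-0.2103) = 0.5956

d' = 0.596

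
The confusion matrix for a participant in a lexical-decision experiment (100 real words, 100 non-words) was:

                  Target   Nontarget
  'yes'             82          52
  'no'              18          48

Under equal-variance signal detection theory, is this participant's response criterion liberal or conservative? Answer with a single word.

liberal

z(H) = 0.915, z(FA) = 0.050
c = −½·(z(H) + z(FA)) = -0.4825
c < 0 → liberal criterion (biased toward responding “yes”).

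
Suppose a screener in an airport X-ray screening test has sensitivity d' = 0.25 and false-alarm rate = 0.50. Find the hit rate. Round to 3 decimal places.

z(false-alarm rate) = z(0.50) = 0.0000
z(H) = z(FA) + d' = 0.0000 + 0.25 = 0.2500
hit rate = Φ(0.2500) = 0.5987

hit rate = 0.599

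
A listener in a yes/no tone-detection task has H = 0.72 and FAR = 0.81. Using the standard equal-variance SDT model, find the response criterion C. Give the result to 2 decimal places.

C = -0.73

z(H) = z(0.72) = 0.583
z(FA) = z(0.81) = 0.878
c = −½·[z(H) + z(FA)] = −0.5 × (0.583 + 0.878) = -0.7305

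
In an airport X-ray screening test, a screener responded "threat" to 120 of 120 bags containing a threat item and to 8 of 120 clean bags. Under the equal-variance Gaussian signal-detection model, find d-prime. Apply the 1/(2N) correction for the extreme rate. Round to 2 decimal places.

The hit rate is 120/120 = 1, so apply the 1/(2N) correction: H → 1 − 1/(2·120) = 0.99583.
z(H) = z(0.99583) = 2.638
z(FA) = z(0.06667) = -1.501
d' = 2.638 − (-1.501) = 4.139

d-prime = 4.14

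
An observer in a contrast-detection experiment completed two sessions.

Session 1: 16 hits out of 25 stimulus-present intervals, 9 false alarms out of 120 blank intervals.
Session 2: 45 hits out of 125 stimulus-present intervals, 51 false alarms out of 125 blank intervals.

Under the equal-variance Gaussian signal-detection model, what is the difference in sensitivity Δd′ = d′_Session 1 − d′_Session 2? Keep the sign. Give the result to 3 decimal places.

Session 1: z(0.6400) = 0.3585, z(0.0750) = -1.4395, d' = 1.7980
Session 2: z(0.3600) = -0.3585, z(0.4080) = -0.2327, d' = -0.1258
Δd' = d'_Session 1 − d'_Session 2 = 1.7980 − (-0.1258) = 1.9238
Session 1 has the higher sensitivity.

Δd′ = 1.924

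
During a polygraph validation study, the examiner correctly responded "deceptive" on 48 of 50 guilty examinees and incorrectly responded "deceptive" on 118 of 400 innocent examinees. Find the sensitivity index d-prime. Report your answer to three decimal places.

H = 48/50 = 0.9600
FA = 118/400 = 0.2950
Φ⁻¹(H) = 1.7507
Φ⁻¹(FA) = -0.5388
d' = z(H) − z(FA) = 1.7507 − (-0.5388) = 2.2895

d-prime = 2.290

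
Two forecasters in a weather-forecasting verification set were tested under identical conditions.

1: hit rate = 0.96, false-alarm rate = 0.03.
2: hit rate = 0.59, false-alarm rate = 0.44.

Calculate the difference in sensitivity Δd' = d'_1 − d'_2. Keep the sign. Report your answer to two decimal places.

Δd' = 3.25

1: z(0.96) = 1.751, z(0.03) = -1.881, d' = 3.632
2: z(0.59) = 0.228, z(0.44) = -0.151, d' = 0.379
Δd' = d'_1 − d'_2 = 3.632 − 0.379 = 3.253
1 has the higher sensitivity.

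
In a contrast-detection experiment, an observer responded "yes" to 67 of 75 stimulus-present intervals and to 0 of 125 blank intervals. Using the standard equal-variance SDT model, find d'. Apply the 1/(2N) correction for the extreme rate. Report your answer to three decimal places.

d' = 3.897

The false-alarm rate is 0/125 = 0, so apply the 1/(2N) correction: FA → 1/(2·125) = 0.00400.
z(H) = z(0.89333) = 1.2444
z(FA) = z(0.00400) = -2.6521
d' = 1.2444 − (-2.6521) = 3.8965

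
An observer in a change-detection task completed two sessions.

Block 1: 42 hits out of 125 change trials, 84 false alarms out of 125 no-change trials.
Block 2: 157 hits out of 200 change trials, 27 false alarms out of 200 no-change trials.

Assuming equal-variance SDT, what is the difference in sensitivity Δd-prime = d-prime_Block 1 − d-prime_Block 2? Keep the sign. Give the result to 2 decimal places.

Δd-prime = -2.76

Block 1: z(0.3360) = -0.423, z(0.6720) = 0.445, d' = -0.868
Block 2: z(0.7850) = 0.789, z(0.1350) = -1.103, d' = 1.892
Δd' = d'_Block 1 − d'_Block 2 = -0.868 − 1.892 = -2.760
Block 2 has the higher sensitivity.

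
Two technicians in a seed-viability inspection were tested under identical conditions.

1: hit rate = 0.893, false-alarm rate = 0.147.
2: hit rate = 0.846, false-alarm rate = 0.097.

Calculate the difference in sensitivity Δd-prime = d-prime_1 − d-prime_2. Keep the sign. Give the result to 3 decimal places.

1: z(0.893) = 1.2426, z(0.147) = -1.0494, d' = 2.2920
2: z(0.846) = 1.0194, z(0.097) = -1.2988, d' = 2.3182
Δd' = d'_1 − d'_2 = 2.2920 − 2.3182 = -0.0262
2 has the higher sensitivity.

Δd-prime = -0.026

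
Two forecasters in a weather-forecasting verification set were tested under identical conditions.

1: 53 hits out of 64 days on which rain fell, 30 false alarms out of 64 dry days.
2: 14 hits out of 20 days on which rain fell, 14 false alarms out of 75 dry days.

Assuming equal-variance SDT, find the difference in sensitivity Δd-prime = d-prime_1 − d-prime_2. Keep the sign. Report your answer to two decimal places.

1: z(0.8281) = 0.947, z(0.4688) = -0.078, d' = 1.025
2: z(0.7000) = 0.524, z(0.1867) = -0.890, d' = 1.414
Δd' = d'_1 − d'_2 = 1.025 − 1.414 = -0.389
2 has the higher sensitivity.

Δd-prime = -0.39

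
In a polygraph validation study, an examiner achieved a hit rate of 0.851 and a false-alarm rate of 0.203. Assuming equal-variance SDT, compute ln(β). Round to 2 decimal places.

z(H) = z(0.851) = 1.041
z(FA) = z(0.203) = -0.831
ln β = −½·[z(H)² − z(FA)²] = −0.5 × (1.084 − 0.691) = -0.1965

ln β = -0.20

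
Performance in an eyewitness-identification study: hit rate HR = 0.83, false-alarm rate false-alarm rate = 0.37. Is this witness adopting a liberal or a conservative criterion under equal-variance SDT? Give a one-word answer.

liberal

z(H) = 0.954, z(FA) = -0.332
c = −½·(z(H) + z(FA)) = -0.311
c < 0 → liberal criterion (biased toward responding “yes”).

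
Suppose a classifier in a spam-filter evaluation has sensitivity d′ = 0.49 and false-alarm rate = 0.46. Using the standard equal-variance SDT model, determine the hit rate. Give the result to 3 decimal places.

z(false-alarm rate) = z(0.46) = -0.1004
z(H) = z(FA) + d' = -0.1004 + 0.49 = 0.3896
hit rate = Φ(0.3896) = 0.6516

hit rate = 0.652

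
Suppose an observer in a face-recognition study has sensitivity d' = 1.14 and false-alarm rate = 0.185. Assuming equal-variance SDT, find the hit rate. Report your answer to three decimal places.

hit rate = 0.596

z(false-alarm rate) = z(0.185) = -0.8965
z(H) = z(FA) + d' = -0.8965 + 1.14 = 0.2435
hit rate = Φ(0.2435) = 0.5962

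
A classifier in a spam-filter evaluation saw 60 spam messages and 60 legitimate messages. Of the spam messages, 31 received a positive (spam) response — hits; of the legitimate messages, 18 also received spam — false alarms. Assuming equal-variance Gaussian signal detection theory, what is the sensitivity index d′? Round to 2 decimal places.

H = 31/60 = 0.5167
FA = 18/60 = 0.3000
Φ⁻¹(H) = 0.042
Φ⁻¹(FA) = -0.524
d' = z(H) − z(FA) = 0.042 − (-0.524) = 0.566

d′ = 0.57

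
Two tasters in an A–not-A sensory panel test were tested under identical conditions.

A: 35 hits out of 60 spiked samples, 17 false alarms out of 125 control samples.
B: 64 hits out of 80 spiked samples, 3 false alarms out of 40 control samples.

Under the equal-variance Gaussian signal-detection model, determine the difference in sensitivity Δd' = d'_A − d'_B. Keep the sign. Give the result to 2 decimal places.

A: z(0.5833) = 0.210, z(0.1360) = -1.098, d' = 1.308
B: z(0.8000) = 0.842, z(0.0750) = -1.440, d' = 2.282
Δd' = d'_A − d'_B = 1.308 − 2.282 = -0.974
B has the higher sensitivity.

Δd' = -0.97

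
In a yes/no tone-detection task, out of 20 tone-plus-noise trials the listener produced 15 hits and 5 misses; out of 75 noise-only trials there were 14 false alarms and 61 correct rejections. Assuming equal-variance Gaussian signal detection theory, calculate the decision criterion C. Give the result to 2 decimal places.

C = 0.11

H = 15/20 = 0.7500
FA = 14/75 = 0.1867
z(H) = z(0.7500) = 0.674
z(FA) = z(0.1867) = -0.890
c = −½·[z(H) + z(FA)] = −0.5 × (0.674 + (-0.890)) = 0.108
c > 0: the listener has a conservative response bias.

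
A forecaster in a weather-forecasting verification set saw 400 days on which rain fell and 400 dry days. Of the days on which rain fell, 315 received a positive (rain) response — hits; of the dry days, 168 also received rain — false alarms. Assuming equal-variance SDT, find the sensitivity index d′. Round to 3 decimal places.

d′ = 1.000

H = 315/400 = 0.7875
FA = 168/400 = 0.4200
z(0.7875) = 0.7978, z(0.4200) = -0.2019
d' = z(H) − z(FA) = 0.7978 − (-0.2019) = 0.9997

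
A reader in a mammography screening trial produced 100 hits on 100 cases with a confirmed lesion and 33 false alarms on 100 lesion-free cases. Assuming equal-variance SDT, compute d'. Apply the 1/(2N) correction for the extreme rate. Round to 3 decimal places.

The hit rate is 100/100 = 1, so apply the 1/(2N) correction: H → 1 − 1/(2·100) = 0.99500.
z(H) = z(0.99500) = 2.5758
z(FA) = z(0.33000) = -0.4399
d' = 2.5758 − (-0.4399) = 3.0157

d' = 3.016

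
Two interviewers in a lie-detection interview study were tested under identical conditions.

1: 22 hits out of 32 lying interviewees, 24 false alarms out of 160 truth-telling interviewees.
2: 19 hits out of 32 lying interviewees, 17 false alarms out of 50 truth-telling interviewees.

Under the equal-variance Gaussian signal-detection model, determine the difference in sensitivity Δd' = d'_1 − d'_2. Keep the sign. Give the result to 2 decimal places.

1: z(0.6875) = 0.489, z(0.1500) = -1.036, d' = 1.525
2: z(0.5938) = 0.237, z(0.3400) = -0.412, d' = 0.649
Δd' = d'_1 − d'_2 = 1.525 − 0.649 = 0.876
1 has the higher sensitivity.

Δd' = 0.88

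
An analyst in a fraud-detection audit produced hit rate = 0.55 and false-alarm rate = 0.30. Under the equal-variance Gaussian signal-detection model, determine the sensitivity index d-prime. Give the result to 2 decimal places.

d-prime = 0.65

z(H) = z(0.55) = 0.126
z(FA) = z(0.30) = -0.524
d' = z(H) − z(FA) = 0.126 − (-0.524) = 0.650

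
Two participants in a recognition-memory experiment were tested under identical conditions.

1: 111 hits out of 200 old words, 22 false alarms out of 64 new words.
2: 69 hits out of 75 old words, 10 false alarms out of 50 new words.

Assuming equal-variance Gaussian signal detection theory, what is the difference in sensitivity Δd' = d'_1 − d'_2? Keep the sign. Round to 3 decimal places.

Δd' = -1.706

1: z(0.5550) = 0.1383, z(0.3438) = -0.4021, d' = 0.5404
2: z(0.9200) = 1.4051, z(0.2000) = -0.8416, d' = 2.2467
Δd' = d'_1 − d'_2 = 0.5404 − 2.2467 = -1.7063
2 has the higher sensitivity.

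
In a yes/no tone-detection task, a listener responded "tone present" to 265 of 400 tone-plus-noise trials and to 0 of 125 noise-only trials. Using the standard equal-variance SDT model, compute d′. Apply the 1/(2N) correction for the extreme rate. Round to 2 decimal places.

The false-alarm rate is 0/125 = 0, so apply the 1/(2N) correction: FA → 1/(2·125) = 0.00400.
z(H) = z(0.66250) = 0.419
z(FA) = z(0.00400) = -2.652
d' = 0.419 − (-2.652) = 3.071

d′ = 3.07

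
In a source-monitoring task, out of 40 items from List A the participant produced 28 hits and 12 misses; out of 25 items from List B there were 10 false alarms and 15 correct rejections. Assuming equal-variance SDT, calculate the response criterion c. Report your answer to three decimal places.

c = -0.136

H = 28/40 = 0.7000
FA = 10/25 = 0.4000
z(H) = z(0.7000) = 0.5244
z(FA) = z(0.4000) = -0.2533
c = −½·[z(H) + z(FA)] = −0.5 × (0.5244 + (-0.2533)) = -0.13555
c < 0: the participant has a liberal response bias.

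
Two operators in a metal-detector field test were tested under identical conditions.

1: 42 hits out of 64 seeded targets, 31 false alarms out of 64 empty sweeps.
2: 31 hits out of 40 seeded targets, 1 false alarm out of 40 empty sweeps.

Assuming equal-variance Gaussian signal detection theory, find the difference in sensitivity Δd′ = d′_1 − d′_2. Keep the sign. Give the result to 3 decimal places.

Δd′ = -2.274

1: z(0.6562) = 0.4021, z(0.4844) = -0.0391, d' = 0.4412
2: z(0.7750) = 0.7554, z(0.0250) = -1.9600, d' = 2.7154
Δd' = d'_1 − d'_2 = 0.4412 − 2.7154 = -2.2742
2 has the higher sensitivity.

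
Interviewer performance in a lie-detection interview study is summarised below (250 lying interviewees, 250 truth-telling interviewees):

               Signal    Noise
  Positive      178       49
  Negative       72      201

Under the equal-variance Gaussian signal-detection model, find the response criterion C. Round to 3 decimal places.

C = 0.148

H = 178/250 = 0.7120
FA = 49/250 = 0.1960
z(0.7120) = 0.5592, z(0.1960) = -0.8560
c = −½·[z(H) + z(FA)] = −0.5 × (0.5592 + (-0.8560)) = 0.1484
c > 0: the interviewer has a conservative response bias.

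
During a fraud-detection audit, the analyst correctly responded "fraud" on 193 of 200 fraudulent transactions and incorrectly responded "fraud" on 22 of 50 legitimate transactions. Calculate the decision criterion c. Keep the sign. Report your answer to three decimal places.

H = 193/200 = 0.9650
FA = 22/50 = 0.4400
Φ⁻¹(0.9650) = 1.8119, Φ⁻¹(0.4400) = -0.1510
c = −½·[z(H) + z(FA)] = −0.5 × (1.8119 + (-0.1510)) = -0.83045
c < 0: the analyst has a liberal response bias.

c = -0.830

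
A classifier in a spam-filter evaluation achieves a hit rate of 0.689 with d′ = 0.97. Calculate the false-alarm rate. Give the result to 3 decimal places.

false-alarm rate = 0.317

z(hit rate) = z(0.689) = 0.4930
z(FA) = z(H) − d' = 0.4930 − 0.97 = -0.4770
false-alarm rate = Φ(-0.4770) = 0.3167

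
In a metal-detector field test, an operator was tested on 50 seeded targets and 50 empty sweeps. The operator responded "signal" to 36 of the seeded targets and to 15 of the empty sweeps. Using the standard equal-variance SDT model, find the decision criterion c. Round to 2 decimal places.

c = -0.03

H = 36/50 = 0.7200
FA = 15/50 = 0.3000
z(0.7200) = 0.5828, z(0.3000) = -0.5244
c = −½·[z(H) + z(FA)] = −0.5 × (0.5828 + (-0.5244)) = -0.0292
c < 0: the operator has a liberal response bias.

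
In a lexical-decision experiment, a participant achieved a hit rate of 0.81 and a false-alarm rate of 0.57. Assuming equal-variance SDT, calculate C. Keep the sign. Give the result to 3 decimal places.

z(H) = z(0.81) = 0.8779
z(FA) = z(0.57) = 0.1764
c = −½·[z(H) + z(FA)] = −0.5 × (0.8779 + 0.1764) = -0.52715
c < 0: the participant has a liberal response bias.

C = -0.527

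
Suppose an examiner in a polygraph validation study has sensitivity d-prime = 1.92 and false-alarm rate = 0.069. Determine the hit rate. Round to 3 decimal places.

hit rate = 0.669

z(false-alarm rate) = z(0.069) = -1.4833
z(H) = z(FA) + d' = -1.4833 + 1.92 = 0.4367
hit rate = Φ(0.4367) = 0.6688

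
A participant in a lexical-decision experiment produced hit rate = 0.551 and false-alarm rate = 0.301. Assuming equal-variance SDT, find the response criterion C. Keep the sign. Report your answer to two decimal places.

z(H) = z(0.551) = 0.1282
z(FA) = z(0.301) = -0.5215
c = −½·[z(H) + z(FA)] = −0.5 × (0.1282 + (-0.5215)) = 0.19665
c > 0: the participant has a conservative response bias.

C = 0.20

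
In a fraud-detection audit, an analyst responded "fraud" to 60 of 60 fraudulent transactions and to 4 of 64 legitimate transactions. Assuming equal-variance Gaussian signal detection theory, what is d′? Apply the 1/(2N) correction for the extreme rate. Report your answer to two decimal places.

d′ = 3.93

The hit rate is 60/60 = 1, so apply the 1/(2N) correction: H → 1 − 1/(2·60) = 0.99167.
z(H) = z(0.99167) = 2.394
z(FA) = z(0.06250) = -1.534
d' = 2.394 − (-1.534) = 3.928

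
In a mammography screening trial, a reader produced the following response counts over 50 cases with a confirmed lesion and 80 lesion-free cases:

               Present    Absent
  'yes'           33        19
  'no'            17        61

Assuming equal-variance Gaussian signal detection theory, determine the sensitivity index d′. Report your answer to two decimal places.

d′ = 1.13

H = 33/50 = 0.6600
FA = 19/80 = 0.2375
z(H) = z(0.6600) = 0.4125
z(FA) = z(0.2375) = -0.7144
d' = z(H) − z(FA) = 0.4125 − (-0.7144) = 1.1269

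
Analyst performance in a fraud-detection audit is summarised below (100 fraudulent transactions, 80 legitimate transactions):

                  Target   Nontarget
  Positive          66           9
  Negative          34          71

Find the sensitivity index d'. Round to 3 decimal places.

H = 66/100 = 0.6600
FA = 9/80 = 0.1125
Φ⁻¹(0.6600) = 0.4125, Φ⁻¹(0.1125) = -1.2133
d' = z(H) − z(FA) = 0.4125 − (-1.2133) = 1.6258

d' = 1.626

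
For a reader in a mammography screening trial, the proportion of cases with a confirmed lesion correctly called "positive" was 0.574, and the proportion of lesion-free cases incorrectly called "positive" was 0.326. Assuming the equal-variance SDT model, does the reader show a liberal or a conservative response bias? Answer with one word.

z(H) = 0.187, z(FA) = -0.451
c = −½·(z(H) + z(FA)) = 0.132
c > 0 → conservative criterion (biased toward responding “no”).

conservative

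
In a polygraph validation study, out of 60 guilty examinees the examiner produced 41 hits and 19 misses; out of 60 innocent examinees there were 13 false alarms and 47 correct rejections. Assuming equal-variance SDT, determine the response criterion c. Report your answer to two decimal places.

H = 41/60 = 0.6833
FA = 13/60 = 0.2167
z(H) = 0.4769
z(FA) = -0.7834
c = −½·[z(H) + z(FA)] = −0.5 × (0.4769 + (-0.7834)) = 0.15325
c > 0: the examiner has a conservative response bias.

c = 0.15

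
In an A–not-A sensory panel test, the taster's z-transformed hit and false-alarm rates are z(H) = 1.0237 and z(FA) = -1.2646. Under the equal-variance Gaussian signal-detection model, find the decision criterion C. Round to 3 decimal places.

C = 0.120

c = −½·[z(H) + z(FA)] = −½·(1.0237 + (-1.2646)) = 0.12045
c > 0: the taster has a conservative response bias.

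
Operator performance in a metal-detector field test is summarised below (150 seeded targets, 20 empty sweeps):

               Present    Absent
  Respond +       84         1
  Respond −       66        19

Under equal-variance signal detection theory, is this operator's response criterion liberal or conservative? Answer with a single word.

z(H) = 0.151, z(FA) = -1.645
c = −½·(z(H) + z(FA)) = 0.747
c > 0 → conservative criterion (biased toward responding “no”).

conservative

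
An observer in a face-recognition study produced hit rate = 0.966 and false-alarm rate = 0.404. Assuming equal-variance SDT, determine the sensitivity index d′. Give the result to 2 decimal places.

d′ = 2.07

z(H) = 1.8250
z(FA) = -0.2430
d' = z(H) − z(FA) = 1.8250 − (-0.2430) = 2.0680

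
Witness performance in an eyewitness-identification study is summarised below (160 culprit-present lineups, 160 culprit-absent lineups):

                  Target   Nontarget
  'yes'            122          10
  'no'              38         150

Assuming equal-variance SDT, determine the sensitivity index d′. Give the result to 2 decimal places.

H = 122/160 = 0.7625
FA = 10/160 = 0.0625
z(H) = 0.714
z(FA) = -1.534
d' = z(H) − z(FA) = 0.714 − (-1.534) = 2.248

d′ = 2.25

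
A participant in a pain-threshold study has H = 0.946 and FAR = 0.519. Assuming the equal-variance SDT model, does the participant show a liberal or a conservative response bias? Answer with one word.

liberal

z(H) = 1.607, z(FA) = 0.048
c = −½·(z(H) + z(FA)) = -0.8275
c < 0 → liberal criterion (biased toward responding “yes”).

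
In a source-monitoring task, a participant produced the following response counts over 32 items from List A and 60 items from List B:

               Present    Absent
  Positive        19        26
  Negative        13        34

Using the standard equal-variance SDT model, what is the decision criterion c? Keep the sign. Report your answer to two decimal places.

H = 19/32 = 0.5938
FA = 26/60 = 0.4333
z(H) = z(0.5938) = 0.237
z(FA) = z(0.4333) = -0.168
c = −½·[z(H) + z(FA)] = −0.5 × (0.237 + (-0.168)) = -0.0345
c < 0: the participant has a liberal response bias.

c = -0.03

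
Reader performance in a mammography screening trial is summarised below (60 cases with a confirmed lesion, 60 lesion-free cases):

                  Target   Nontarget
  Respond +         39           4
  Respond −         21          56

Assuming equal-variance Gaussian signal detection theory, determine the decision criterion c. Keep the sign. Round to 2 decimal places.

H = 39/60 = 0.6500
FA = 4/60 = 0.0667
z(H) = z(0.6500) = 0.3853
z(FA) = z(0.0667) = -1.5008
c = −½·[z(H) + z(FA)] = −0.5 × (0.3853 + (-1.5008)) = 0.55775

c = 0.56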